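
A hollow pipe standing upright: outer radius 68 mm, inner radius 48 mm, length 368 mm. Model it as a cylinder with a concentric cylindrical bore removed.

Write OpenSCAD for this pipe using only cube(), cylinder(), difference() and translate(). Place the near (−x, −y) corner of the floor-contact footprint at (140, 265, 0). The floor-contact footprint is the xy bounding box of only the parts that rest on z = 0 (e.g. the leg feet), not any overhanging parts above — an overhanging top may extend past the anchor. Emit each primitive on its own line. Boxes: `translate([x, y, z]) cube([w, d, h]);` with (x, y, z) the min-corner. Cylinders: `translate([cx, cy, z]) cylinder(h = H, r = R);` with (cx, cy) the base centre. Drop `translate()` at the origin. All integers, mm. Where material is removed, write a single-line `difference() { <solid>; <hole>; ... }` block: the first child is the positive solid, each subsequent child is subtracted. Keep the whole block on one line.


difference() { translate([208, 333, 0]) cylinder(h = 368, r = 68); translate([208, 333, 0]) cylinder(h = 368, r = 48); }


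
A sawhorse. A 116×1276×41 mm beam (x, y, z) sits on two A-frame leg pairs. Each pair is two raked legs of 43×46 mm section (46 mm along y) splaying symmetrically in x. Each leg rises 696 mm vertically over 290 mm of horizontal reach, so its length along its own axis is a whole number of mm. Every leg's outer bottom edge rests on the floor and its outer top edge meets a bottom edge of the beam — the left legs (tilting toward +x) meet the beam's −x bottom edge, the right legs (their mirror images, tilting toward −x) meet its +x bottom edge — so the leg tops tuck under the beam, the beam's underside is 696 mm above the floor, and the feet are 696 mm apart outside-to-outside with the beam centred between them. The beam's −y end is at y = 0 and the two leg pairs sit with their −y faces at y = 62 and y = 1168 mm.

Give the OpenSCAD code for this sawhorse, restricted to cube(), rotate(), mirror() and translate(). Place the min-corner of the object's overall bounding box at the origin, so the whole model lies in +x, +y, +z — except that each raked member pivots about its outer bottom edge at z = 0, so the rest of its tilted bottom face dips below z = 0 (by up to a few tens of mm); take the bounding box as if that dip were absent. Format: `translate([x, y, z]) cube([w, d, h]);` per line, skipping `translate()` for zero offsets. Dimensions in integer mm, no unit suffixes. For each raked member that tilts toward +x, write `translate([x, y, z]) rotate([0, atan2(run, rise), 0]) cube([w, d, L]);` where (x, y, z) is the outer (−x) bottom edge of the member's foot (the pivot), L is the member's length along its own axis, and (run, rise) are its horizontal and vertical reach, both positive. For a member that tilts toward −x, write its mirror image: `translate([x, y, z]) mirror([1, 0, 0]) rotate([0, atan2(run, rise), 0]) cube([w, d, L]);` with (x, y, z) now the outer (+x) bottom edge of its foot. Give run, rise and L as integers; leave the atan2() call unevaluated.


// leg length = √(290² + 696²) = 754
// right-leg outer foot x = 2·290 + 116 = 696
// beam min-corner = (290, 0, 696)
translate([290, 0, 696]) cube([116, 1276, 41]);
translate([0, 62, 0]) rotate([0, atan2(290, 696), 0]) cube([43, 46, 754]);
translate([696, 62, 0]) mirror([1, 0, 0]) rotate([0, atan2(290, 696), 0]) cube([43, 46, 754]);
translate([0, 1168, 0]) rotate([0, atan2(290, 696), 0]) cube([43, 46, 754]);
translate([696, 1168, 0]) mirror([1, 0, 0]) rotate([0, atan2(290, 696), 0]) cube([43, 46, 754]);


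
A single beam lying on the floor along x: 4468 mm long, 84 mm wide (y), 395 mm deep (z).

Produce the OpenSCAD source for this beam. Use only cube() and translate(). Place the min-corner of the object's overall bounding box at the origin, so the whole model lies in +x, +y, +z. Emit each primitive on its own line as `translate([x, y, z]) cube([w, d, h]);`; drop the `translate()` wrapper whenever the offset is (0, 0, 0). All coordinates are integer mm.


cube([4468, 84, 395]);


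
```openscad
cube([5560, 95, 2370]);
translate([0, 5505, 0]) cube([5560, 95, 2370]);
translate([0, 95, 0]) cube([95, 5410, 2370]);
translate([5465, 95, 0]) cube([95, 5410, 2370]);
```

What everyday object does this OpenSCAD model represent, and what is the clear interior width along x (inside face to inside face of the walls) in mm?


A house (or room) frame. The interior width is 5370 mm.

Four 2370 mm walls enclosing a rectangle with no floor or roof — a room or house frame. Outside width is 5560 mm and wall thickness is 95 mm, so the interior width is 5560 − 2 × 95 = 5370 mm.


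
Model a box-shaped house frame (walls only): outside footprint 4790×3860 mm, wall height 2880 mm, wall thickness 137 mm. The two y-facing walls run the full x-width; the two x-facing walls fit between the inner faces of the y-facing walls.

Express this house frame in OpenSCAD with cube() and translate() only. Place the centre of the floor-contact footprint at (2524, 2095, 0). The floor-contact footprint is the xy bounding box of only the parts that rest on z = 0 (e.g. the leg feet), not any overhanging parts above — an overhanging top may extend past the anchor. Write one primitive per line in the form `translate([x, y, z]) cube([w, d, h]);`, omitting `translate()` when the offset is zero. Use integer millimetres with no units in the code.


translate([129, 165, 0]) cube([4790, 137, 2880]);
translate([129, 3888, 0]) cube([4790, 137, 2880]);
translate([129, 302, 0]) cube([137, 3586, 2880]);
translate([4782, 302, 0]) cube([137, 3586, 2880]);


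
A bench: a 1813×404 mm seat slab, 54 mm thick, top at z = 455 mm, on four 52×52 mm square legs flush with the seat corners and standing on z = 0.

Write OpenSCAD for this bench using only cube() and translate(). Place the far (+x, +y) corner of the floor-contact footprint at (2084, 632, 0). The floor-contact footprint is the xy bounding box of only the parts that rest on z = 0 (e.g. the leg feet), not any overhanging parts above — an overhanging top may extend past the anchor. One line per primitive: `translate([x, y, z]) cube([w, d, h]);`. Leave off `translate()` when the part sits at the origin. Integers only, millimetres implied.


translate([271, 228, 401]) cube([1813, 404, 54]);
translate([271, 228, 0]) cube([52, 52, 401]);
translate([271, 580, 0]) cube([52, 52, 401]);
translate([2032, 228, 0]) cube([52, 52, 401]);
translate([2032, 580, 0]) cube([52, 52, 401]);


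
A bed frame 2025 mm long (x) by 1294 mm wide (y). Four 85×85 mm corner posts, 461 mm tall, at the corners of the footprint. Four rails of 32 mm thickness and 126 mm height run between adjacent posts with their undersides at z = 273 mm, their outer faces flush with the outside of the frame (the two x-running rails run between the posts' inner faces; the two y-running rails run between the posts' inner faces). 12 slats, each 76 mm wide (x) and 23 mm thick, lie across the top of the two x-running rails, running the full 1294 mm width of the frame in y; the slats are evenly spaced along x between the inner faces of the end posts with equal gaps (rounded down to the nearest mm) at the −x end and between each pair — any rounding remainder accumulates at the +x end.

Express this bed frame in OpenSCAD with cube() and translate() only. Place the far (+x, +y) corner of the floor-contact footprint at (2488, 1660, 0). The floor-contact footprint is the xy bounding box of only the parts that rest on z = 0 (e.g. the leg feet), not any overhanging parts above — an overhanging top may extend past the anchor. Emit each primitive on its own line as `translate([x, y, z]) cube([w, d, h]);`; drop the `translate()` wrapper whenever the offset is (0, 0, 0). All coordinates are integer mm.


// slat z = rail_z + rail_h = 273 + 126 = 399
// slat gap = ⌊(1855 − 12·76) / 13⌋ = 72
translate([463, 366, 0]) cube([85, 85, 461]);
translate([463, 1575, 0]) cube([85, 85, 461]);
translate([2403, 366, 0]) cube([85, 85, 461]);
translate([2403, 1575, 0]) cube([85, 85, 461]);
translate([548, 366, 273]) cube([1855, 32, 126]);
translate([548, 1628, 273]) cube([1855, 32, 126]);
translate([463, 451, 273]) cube([32, 1124, 126]);
translate([2456, 451, 273]) cube([32, 1124, 126]);
translate([620, 366, 399]) cube([76, 1294, 23]);
translate([768, 366, 399]) cube([76, 1294, 23]);
translate([916, 366, 399]) cube([76, 1294, 23]);
translate([1064, 366, 399]) cube([76, 1294, 23]);
translate([1212, 366, 399]) cube([76, 1294, 23]);
translate([1360, 366, 399]) cube([76, 1294, 23]);
translate([1508, 366, 399]) cube([76, 1294, 23]);
translate([1656, 366, 399]) cube([76, 1294, 23]);
translate([1804, 366, 399]) cube([76, 1294, 23]);
translate([1952, 366, 399]) cube([76, 1294, 23]);
translate([2100, 366, 399]) cube([76, 1294, 23]);
translate([2248, 366, 399]) cube([76, 1294, 23]);


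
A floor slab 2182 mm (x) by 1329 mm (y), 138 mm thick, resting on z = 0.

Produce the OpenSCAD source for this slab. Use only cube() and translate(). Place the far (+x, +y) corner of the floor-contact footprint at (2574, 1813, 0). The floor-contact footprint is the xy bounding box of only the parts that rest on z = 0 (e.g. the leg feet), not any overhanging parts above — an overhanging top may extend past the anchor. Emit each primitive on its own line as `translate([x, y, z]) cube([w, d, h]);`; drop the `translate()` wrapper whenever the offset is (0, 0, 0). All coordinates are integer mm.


translate([392, 484, 0]) cube([2182, 1329, 138]);


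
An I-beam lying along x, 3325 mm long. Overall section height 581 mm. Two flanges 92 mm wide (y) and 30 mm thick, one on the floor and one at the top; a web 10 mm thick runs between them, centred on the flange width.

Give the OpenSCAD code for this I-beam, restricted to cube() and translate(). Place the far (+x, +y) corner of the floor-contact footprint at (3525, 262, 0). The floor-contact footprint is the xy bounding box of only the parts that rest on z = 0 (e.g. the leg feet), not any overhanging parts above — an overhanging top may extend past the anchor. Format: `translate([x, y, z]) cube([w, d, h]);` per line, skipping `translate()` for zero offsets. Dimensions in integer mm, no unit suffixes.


translate([200, 170, 0]) cube([3325, 92, 30]);
translate([200, 211, 30]) cube([3325, 10, 521]);
translate([200, 170, 551]) cube([3325, 92, 30]);


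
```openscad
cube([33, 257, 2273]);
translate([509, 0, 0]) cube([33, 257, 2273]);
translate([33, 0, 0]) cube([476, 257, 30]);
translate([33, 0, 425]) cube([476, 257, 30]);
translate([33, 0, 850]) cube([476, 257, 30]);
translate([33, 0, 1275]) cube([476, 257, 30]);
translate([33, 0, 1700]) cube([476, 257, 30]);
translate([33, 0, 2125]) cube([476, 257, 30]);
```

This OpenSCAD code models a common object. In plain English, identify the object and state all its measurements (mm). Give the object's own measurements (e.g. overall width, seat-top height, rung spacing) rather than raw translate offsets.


An open bookshelf. Two side panels, each 33 mm thick, 257 mm deep and 2273 mm tall, stand 542 mm apart (outside-to-outside). Between them sit 6 shelves, each 30 mm thick and 257 mm deep, spanning the full gap between the sides. The bottom shelf rests on the floor (its underside at z = 0) and the clear gap between one shelf's top and the next shelf's underside is 395 mm.


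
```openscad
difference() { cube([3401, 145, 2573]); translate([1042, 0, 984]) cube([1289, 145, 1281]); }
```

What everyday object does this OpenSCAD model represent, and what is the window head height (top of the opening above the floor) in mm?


A wall with a window opening. The window head height is 2265 mm.

A wall with a rectangular opening subtracted — a window. Sill at z = 984, opening 1281 mm tall, so the head is at 984 + 1281 = 2265 mm.


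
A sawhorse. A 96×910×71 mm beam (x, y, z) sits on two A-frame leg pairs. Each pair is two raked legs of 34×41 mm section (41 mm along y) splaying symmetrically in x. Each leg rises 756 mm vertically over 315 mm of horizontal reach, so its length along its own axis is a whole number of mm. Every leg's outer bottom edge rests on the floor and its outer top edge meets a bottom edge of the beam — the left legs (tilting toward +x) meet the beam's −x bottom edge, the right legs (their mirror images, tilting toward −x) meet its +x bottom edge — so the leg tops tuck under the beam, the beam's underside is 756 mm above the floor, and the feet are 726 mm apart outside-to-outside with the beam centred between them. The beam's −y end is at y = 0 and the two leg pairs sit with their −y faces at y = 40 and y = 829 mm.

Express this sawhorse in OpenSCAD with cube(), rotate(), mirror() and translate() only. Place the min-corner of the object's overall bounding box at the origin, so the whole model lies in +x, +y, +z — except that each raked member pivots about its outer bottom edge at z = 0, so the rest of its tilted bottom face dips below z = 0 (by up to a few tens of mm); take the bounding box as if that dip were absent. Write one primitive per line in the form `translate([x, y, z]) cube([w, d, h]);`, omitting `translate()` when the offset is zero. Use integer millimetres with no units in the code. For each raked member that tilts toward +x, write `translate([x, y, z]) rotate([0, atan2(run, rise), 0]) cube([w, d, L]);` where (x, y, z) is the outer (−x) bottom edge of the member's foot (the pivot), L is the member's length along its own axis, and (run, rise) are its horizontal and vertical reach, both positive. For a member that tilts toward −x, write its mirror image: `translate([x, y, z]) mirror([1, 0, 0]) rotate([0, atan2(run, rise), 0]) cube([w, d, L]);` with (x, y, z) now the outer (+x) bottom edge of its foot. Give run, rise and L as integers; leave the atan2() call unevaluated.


translate([315, 0, 756]) cube([96, 910, 71]);
translate([0, 40, 0]) rotate([0, atan2(315, 756), 0]) cube([34, 41, 819]);
translate([726, 40, 0]) mirror([1, 0, 0]) rotate([0, atan2(315, 756), 0]) cube([34, 41, 819]);
translate([0, 829, 0]) rotate([0, atan2(315, 756), 0]) cube([34, 41, 819]);
translate([726, 829, 0]) mirror([1, 0, 0]) rotate([0, atan2(315, 756), 0]) cube([34, 41, 819]);


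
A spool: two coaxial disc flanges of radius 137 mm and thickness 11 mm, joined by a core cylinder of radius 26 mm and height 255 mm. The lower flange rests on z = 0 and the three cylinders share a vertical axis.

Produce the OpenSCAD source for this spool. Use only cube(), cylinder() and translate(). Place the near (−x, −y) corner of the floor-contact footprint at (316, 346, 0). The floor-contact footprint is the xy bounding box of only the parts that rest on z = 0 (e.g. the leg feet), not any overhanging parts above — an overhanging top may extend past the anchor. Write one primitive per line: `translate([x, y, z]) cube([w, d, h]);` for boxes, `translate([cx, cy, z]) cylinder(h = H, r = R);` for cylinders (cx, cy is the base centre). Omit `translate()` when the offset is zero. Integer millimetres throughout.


translate([453, 483, 0]) cylinder(h = 11, r = 137);
translate([453, 483, 11]) cylinder(h = 255, r = 26);
translate([453, 483, 266]) cylinder(h = 11, r = 137);


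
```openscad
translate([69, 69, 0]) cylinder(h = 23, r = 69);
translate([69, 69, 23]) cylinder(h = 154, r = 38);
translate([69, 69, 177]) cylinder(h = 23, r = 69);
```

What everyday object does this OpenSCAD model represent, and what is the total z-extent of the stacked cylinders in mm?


A spool. The overall height is 200 mm.

Three coaxial cylinders, large–small–large — a spool. Two 23 mm flanges and a 154 mm core give 23 + 154 + 23 = 200 mm.


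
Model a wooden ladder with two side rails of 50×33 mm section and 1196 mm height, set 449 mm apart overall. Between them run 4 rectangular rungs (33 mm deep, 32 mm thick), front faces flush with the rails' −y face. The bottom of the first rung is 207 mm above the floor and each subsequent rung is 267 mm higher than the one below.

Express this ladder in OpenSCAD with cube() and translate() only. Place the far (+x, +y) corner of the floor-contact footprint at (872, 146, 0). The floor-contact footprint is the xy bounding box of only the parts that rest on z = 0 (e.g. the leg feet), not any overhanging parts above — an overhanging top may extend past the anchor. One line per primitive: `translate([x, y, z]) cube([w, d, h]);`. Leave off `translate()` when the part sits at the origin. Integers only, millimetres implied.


translate([423, 113, 0]) cube([50, 33, 1196]);
translate([822, 113, 0]) cube([50, 33, 1196]);
translate([473, 113, 207]) cube([349, 33, 32]);
translate([473, 113, 474]) cube([349, 33, 32]);
translate([473, 113, 741]) cube([349, 33, 32]);
translate([473, 113, 1008]) cube([349, 33, 32]);


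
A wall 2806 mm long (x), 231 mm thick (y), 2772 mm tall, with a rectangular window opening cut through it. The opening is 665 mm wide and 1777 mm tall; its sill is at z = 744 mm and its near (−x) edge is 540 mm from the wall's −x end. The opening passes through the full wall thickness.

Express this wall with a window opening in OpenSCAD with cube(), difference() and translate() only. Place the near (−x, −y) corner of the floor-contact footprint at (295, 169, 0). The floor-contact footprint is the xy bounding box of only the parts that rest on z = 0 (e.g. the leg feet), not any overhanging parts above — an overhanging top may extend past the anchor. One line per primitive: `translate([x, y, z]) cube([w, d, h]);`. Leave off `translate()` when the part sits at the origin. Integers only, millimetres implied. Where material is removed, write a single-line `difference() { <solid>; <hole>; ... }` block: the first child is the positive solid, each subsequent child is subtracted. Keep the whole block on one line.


difference() { translate([295, 169, 0]) cube([2806, 231, 2772]); translate([835, 169, 744]) cube([665, 231, 1777]); }


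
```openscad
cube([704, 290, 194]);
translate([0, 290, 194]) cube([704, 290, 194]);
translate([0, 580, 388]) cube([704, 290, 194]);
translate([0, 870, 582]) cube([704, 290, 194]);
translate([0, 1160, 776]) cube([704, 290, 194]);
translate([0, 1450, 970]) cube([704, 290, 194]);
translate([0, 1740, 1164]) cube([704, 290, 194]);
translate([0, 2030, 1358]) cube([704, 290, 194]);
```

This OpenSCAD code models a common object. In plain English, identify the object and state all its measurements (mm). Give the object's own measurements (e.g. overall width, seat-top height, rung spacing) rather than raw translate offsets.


A straight staircase of 8 solid steps. Each step is 704 mm wide (x), 290 mm deep (y, the going) and 194 mm tall (the rise). The first step rests on the floor; each subsequent step sits one going further in +y and one rise higher in +z, directly behind and above the previous step with no overlap.


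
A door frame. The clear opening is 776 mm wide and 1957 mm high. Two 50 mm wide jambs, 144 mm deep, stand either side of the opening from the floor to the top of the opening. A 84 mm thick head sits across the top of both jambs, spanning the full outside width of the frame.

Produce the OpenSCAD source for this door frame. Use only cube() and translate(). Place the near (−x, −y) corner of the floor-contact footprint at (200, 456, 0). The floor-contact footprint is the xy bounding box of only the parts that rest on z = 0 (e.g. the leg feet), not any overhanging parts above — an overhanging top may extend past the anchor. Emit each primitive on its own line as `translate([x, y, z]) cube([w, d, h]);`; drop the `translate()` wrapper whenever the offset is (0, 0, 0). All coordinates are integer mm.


translate([200, 456, 0]) cube([50, 144, 1957]);
translate([1026, 456, 0]) cube([50, 144, 1957]);
translate([200, 456, 1957]) cube([876, 144, 84]);


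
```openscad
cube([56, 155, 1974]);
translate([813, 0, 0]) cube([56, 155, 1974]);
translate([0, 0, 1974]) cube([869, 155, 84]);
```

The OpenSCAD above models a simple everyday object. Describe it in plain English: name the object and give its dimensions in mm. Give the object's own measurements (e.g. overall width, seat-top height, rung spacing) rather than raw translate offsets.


A door frame. The clear opening is 757 mm wide and 1974 mm high. Two 56 mm wide jambs, 155 mm deep, stand either side of the opening from the floor to the top of the opening. A 84 mm thick head sits across the top of both jambs, spanning the full outside width of the frame.


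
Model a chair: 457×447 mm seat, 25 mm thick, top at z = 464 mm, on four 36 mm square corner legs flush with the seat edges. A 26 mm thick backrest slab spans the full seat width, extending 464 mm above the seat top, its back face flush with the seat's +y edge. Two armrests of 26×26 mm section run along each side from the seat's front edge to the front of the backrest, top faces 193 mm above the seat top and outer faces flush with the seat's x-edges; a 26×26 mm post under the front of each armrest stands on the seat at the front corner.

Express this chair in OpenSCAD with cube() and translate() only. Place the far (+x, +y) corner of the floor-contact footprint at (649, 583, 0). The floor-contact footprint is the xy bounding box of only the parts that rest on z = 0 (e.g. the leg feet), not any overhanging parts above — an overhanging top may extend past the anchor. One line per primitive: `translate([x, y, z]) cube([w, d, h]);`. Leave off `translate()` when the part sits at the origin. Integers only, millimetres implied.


translate([192, 136, 439]) cube([457, 447, 25]);
translate([192, 136, 0]) cube([36, 36, 439]);
translate([613, 136, 0]) cube([36, 36, 439]);
translate([192, 547, 0]) cube([36, 36, 439]);
translate([613, 547, 0]) cube([36, 36, 439]);
translate([192, 557, 464]) cube([457, 26, 464]);
translate([192, 136, 631]) cube([26, 421, 26]);
translate([623, 136, 631]) cube([26, 421, 26]);
translate([192, 136, 464]) cube([26, 26, 167]);
translate([623, 136, 464]) cube([26, 26, 167]);


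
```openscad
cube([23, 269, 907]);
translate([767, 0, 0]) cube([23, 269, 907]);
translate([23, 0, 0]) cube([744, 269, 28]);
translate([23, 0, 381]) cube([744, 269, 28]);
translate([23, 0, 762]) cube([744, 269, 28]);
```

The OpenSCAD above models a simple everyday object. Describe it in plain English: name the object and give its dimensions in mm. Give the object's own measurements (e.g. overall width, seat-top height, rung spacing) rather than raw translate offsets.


An open bookshelf. Two side panels, each 23 mm thick, 269 mm deep and 907 mm tall, stand 790 mm apart (outside-to-outside). Between them sit 3 shelves, each 28 mm thick and 269 mm deep, spanning the full gap between the sides. The bottom shelf rests on the floor (its underside at z = 0) and the clear gap between one shelf's top and the next shelf's underside is 353 mm.


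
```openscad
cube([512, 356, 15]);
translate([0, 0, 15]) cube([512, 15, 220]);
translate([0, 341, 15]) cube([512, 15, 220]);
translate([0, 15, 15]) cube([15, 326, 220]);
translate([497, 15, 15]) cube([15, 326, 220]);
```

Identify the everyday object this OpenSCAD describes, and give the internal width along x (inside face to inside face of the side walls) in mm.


An open box. The internal width is 482 mm.

A 512×356 base slab with four walls standing on it — an open box. The base is 512 mm wide and the walls are 15 mm thick, so the internal width is 512 − 2 × 15 = 482 mm.


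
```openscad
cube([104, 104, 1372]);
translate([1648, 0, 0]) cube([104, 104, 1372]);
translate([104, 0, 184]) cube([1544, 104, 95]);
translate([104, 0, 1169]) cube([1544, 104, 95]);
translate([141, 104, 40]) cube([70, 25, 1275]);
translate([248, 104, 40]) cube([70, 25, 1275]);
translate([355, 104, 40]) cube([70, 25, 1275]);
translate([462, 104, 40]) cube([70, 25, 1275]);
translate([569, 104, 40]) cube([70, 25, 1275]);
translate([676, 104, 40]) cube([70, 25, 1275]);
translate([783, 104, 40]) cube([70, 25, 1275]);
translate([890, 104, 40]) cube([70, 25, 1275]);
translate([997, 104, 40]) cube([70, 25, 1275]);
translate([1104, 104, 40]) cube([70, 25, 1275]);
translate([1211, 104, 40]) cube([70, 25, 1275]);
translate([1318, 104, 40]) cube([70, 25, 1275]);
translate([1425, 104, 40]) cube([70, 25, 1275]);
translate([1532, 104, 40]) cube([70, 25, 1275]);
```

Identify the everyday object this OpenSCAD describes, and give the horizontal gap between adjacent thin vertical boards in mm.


A fence section. The picket gap is 37 mm.

Two posts, two rails, 14 pickets — a fence section. Span 1544 mm holds 14 pickets of 70 mm with 15 equal gaps: ⌊(1544 − 14·70) / 15⌋ = 37 mm.


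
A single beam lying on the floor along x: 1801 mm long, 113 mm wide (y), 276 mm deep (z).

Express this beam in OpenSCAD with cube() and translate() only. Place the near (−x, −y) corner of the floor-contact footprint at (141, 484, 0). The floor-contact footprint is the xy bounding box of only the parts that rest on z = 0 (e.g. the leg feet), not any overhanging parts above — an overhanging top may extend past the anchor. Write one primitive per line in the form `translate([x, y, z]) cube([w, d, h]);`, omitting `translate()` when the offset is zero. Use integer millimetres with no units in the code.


translate([141, 484, 0]) cube([1801, 113, 276]);


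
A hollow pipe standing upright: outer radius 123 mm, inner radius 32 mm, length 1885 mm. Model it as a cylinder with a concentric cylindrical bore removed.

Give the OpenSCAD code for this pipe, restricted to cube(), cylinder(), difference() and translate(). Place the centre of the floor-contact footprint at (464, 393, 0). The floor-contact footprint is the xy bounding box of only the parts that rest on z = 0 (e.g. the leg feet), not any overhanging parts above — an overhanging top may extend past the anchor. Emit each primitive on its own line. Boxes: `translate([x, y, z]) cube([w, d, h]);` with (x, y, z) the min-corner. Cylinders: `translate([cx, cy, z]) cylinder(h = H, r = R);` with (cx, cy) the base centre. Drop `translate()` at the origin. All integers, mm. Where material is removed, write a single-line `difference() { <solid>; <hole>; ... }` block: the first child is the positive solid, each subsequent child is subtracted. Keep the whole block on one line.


difference() { translate([464, 393, 0]) cylinder(h = 1885, r = 123); translate([464, 393, 0]) cylinder(h = 1885, r = 32); }


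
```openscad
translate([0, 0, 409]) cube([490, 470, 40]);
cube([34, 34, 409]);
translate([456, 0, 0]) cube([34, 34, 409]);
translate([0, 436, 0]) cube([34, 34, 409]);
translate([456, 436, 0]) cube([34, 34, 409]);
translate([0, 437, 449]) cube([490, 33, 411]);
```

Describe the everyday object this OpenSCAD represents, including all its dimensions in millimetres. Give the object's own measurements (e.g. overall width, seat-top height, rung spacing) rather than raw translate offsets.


A chair. The seat is a 490×470×40 mm slab with its top at z = 449 mm, on four 34×34 mm corner legs (flush with the seat edges, standing on z = 0). A flat backrest 33 mm thick, 411 mm tall, spans the full seat width and rises from the seat top along its +y edge, rear face flush with the rear of the seat.


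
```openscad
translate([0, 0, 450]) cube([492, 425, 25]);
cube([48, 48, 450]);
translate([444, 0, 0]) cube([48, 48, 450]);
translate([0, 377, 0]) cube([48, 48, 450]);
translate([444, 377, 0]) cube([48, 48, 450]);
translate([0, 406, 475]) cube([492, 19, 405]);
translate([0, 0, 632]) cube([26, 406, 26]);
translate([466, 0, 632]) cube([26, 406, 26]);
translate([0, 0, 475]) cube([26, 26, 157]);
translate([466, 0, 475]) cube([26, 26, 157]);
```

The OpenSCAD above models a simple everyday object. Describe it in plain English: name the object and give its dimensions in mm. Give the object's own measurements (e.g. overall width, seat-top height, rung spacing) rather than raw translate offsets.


A chair. The seat is a 492×425×25 mm slab with its top at z = 475 mm, on four 48×48 mm corner legs (flush with the seat edges, standing on z = 0). A flat backrest 19 mm thick, 405 mm tall, spans the full seat width and rises from the seat top along its +y edge, rear face flush with the rear of the seat. Two armrests of 26×26 mm section run along each side from the seat's front edge to the front of the backrest, top faces 183 mm above the seat top and outer faces flush with the seat's x-edges; a 26×26 mm post under the front of each armrest stands on the seat at the front corner.


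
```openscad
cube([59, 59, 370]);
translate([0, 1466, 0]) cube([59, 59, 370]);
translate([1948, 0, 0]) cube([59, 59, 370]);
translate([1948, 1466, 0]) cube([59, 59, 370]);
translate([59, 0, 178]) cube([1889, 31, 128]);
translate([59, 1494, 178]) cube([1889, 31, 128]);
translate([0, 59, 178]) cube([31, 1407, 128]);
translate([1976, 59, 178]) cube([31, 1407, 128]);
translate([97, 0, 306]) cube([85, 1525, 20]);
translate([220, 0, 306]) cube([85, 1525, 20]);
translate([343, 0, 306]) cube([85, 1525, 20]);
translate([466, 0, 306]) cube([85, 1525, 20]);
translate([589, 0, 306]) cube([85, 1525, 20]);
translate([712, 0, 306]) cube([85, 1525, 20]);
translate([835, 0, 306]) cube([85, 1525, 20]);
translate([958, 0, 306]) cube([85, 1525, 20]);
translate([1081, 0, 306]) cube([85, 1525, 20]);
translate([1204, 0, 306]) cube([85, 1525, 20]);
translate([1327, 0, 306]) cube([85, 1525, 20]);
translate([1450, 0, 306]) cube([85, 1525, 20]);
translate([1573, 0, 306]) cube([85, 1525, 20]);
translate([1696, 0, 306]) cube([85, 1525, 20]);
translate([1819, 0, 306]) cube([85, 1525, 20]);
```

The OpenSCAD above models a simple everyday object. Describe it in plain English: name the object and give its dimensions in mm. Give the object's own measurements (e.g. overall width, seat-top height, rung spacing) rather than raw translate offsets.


A bed frame 2007 mm long (x) by 1525 mm wide (y). Four 59×59 mm corner posts, 370 mm tall, at the corners of the footprint. Four rails of 31 mm thickness and 128 mm height run between adjacent posts with their undersides at z = 178 mm, their outer faces flush with the outside of the frame (the two x-running rails run between the posts' inner faces; the two y-running rails run between the posts' inner faces). 15 slats, each 85 mm wide (x) and 20 mm thick, lie across the top of the two x-running rails, running the full 1525 mm width of the frame in y; along x they sit between the end posts with a 38 mm gap after the −x posts and between neighbouring slats, leaving 44 mm before the +x posts.


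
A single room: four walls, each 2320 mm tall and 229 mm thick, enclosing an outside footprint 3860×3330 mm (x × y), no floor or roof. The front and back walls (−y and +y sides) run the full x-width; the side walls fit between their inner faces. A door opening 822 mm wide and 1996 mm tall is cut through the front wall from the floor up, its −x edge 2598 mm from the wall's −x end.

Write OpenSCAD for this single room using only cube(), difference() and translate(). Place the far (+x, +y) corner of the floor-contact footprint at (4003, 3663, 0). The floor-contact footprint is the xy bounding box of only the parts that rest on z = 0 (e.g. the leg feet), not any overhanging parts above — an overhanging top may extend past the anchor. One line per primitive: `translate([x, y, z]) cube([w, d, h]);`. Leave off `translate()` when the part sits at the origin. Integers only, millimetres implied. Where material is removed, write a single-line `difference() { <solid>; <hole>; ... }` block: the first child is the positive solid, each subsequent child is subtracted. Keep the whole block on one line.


difference() { translate([143, 333, 0]) cube([3860, 229, 2320]); translate([2741, 333, 0]) cube([822, 229, 1996]); }
translate([143, 3434, 0]) cube([3860, 229, 2320]);
translate([143, 562, 0]) cube([229, 2872, 2320]);
translate([3774, 562, 0]) cube([229, 2872, 2320]);


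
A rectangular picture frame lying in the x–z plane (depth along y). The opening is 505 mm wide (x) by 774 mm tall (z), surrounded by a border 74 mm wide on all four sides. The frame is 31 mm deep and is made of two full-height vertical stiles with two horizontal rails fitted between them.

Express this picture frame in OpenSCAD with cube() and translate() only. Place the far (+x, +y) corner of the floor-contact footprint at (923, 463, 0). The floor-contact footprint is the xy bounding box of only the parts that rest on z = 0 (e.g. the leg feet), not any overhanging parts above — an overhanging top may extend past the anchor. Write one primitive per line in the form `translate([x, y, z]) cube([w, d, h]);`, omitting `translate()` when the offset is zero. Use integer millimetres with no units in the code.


translate([270, 432, 0]) cube([74, 31, 922]);
translate([849, 432, 0]) cube([74, 31, 922]);
translate([344, 432, 0]) cube([505, 31, 74]);
translate([344, 432, 848]) cube([505, 31, 74]);


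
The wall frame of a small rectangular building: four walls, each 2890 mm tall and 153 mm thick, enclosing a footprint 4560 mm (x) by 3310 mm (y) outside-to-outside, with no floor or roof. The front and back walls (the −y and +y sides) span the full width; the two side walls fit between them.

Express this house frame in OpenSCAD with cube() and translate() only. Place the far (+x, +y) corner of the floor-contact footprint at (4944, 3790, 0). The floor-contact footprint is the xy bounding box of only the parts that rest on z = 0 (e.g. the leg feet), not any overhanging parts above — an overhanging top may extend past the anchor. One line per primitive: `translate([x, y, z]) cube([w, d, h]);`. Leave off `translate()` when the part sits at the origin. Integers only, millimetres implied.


translate([384, 480, 0]) cube([4560, 153, 2890]);
translate([384, 3637, 0]) cube([4560, 153, 2890]);
translate([384, 633, 0]) cube([153, 3004, 2890]);
translate([4791, 633, 0]) cube([153, 3004, 2890]);


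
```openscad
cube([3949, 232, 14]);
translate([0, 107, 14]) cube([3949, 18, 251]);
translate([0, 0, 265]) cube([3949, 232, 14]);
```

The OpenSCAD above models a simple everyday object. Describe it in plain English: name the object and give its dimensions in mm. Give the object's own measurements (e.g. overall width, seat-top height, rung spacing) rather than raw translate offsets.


An I-beam lying along x, 3949 mm long. Overall section height 279 mm. Two flanges 232 mm wide (y) and 14 mm thick, one on the floor and one at the top; a web 18 mm thick runs between them, centred on the flange width.


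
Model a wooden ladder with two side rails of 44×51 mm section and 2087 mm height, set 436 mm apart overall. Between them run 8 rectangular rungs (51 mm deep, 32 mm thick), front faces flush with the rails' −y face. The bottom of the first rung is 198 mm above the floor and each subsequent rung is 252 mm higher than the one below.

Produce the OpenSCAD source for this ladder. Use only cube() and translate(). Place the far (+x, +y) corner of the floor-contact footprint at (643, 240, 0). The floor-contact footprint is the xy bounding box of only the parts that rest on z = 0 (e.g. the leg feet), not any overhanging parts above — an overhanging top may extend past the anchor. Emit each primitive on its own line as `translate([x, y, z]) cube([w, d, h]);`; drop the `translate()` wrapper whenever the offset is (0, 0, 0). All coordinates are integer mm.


// rung span = 436 - 2*44 = 348
// rung[k] z = 198 + k*252
translate([207, 189, 0]) cube([44, 51, 2087]);
translate([599, 189, 0]) cube([44, 51, 2087]);
translate([251, 189, 198]) cube([348, 51, 32]);
translate([251, 189, 450]) cube([348, 51, 32]);
translate([251, 189, 702]) cube([348, 51, 32]);
translate([251, 189, 954]) cube([348, 51, 32]);
translate([251, 189, 1206]) cube([348, 51, 32]);
translate([251, 189, 1458]) cube([348, 51, 32]);
translate([251, 189, 1710]) cube([348, 51, 32]);
translate([251, 189, 1962]) cube([348, 51, 32]);


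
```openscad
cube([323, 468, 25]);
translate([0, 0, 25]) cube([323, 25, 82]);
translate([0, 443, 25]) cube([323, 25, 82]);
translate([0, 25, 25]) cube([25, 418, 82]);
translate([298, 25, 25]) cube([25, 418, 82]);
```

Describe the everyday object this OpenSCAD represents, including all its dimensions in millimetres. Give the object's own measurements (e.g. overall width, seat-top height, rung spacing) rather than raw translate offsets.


An open-topped rectangular box: outside dimensions 323×468×107 mm, with a uniform wall and base thickness of 25 mm. The base is a full 323×468 slab on the floor; four walls sit on top of the base. The front and back walls (the −y and +y sides) span the full width; the two side walls fit between them.


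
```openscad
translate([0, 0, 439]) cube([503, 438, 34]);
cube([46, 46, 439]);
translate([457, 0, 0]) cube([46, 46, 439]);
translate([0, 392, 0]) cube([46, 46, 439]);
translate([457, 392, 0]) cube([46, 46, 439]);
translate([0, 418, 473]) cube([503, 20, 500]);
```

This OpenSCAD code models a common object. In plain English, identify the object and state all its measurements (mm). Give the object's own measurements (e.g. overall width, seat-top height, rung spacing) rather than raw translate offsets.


A chair. The seat is a 503×438×34 mm slab with its top at z = 473 mm, on four 46×46 mm corner legs (flush with the seat edges, standing on z = 0). A flat backrest 20 mm thick, 500 mm tall, spans the full seat width and rises from the seat top along its +y edge, rear face flush with the rear of the seat.


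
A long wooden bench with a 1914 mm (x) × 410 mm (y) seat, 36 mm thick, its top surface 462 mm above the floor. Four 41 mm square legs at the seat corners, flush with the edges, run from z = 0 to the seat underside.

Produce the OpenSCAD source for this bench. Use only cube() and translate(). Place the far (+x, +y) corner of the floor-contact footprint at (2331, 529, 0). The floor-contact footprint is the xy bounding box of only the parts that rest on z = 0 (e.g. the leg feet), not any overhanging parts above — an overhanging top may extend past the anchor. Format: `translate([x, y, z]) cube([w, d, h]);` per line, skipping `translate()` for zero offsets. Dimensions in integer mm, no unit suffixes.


translate([417, 119, 426]) cube([1914, 410, 36]);
translate([417, 119, 0]) cube([41, 41, 426]);
translate([417, 488, 0]) cube([41, 41, 426]);
translate([2290, 119, 0]) cube([41, 41, 426]);
translate([2290, 488, 0]) cube([41, 41, 426]);


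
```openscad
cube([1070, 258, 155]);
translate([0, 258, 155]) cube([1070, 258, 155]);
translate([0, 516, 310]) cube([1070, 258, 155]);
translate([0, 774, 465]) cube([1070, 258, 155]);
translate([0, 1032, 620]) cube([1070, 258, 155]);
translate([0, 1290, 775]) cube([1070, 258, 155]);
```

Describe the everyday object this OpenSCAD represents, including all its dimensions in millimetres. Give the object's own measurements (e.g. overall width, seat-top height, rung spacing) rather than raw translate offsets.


A straight staircase of 6 solid steps. Each step is 1070 mm wide (x), 258 mm deep (y, the going) and 155 mm tall (the rise). The first step rests on the floor; each subsequent step sits one going further in +y and one rise higher in +z, directly behind and above the previous step with no overlap.


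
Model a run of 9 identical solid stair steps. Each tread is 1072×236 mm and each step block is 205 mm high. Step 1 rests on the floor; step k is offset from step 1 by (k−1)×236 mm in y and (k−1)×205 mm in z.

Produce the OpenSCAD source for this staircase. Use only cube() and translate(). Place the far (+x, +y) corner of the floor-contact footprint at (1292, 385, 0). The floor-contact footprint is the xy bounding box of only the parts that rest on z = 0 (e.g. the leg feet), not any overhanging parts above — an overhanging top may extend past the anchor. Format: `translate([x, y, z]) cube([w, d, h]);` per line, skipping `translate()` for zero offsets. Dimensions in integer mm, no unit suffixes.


translate([220, 149, 0]) cube([1072, 236, 205]);
translate([220, 385, 205]) cube([1072, 236, 205]);
translate([220, 621, 410]) cube([1072, 236, 205]);
translate([220, 857, 615]) cube([1072, 236, 205]);
translate([220, 1093, 820]) cube([1072, 236, 205]);
translate([220, 1329, 1025]) cube([1072, 236, 205]);
translate([220, 1565, 1230]) cube([1072, 236, 205]);
translate([220, 1801, 1435]) cube([1072, 236, 205]);
translate([220, 2037, 1640]) cube([1072, 236, 205]);
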